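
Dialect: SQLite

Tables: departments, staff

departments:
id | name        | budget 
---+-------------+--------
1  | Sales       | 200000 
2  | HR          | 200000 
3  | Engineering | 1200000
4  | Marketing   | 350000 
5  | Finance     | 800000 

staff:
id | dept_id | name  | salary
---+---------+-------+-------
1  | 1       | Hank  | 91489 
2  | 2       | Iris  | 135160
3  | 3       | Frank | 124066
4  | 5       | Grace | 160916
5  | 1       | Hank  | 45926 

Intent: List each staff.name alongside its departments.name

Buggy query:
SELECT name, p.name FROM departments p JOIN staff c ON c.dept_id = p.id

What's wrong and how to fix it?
Bug: 'name' exists in both joined tables, so the database can't tell which one is meant

Fix: Prefix ambiguous columns with the table alias

Corrected query:
SELECT c.name, p.name FROM departments p JOIN staff c ON c.dept_id = p.id

Result:
name  | name       
------+------------
Hank  | Sales      
Iris  | HR         
Frank | Engineering
Grace | Finance    
Hank  | Sales      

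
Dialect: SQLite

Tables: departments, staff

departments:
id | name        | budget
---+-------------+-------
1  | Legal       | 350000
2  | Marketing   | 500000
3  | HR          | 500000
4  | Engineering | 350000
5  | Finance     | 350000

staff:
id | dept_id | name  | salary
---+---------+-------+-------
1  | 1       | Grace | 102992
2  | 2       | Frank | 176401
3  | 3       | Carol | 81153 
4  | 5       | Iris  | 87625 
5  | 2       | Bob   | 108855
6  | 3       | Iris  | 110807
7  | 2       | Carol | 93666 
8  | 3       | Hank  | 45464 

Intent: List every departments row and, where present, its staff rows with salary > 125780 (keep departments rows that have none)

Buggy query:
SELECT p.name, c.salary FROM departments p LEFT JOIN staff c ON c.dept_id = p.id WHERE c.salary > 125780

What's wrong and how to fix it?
Bug: A WHERE condition on the right-hand table after LEFT JOIN drops unmatched parents

Fix: Move the right-table condition into the ON clause so unmatched parents are kept

Corrected query:
SELECT p.name, c.salary FROM departments p LEFT JOIN staff c ON c.dept_id = p.id AND c.salary > 125780

Result:
name        | salary
------------+-------
Legal       | NULL  
Marketing   | 176401
HR          | NULL  
Engineering | NULL  
Finance     | NULL  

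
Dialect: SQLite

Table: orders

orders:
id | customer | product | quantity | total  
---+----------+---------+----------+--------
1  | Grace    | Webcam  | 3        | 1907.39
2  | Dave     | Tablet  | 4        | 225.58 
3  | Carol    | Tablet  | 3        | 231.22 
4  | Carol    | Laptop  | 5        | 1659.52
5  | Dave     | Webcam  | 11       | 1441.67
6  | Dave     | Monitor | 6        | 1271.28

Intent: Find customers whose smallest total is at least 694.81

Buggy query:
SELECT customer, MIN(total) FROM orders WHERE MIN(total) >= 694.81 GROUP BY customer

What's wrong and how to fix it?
Bug: MIN() in WHERE is a misuse of aggregate

Fix: Replace WHERE with HAVING after the GROUP BY

Corrected query:
SELECT customer, MIN(total) FROM orders GROUP BY customer HAVING MIN(total) >= 694.81

Result:
customer | MIN(total)
---------+-----------
Grace    | 1907.39   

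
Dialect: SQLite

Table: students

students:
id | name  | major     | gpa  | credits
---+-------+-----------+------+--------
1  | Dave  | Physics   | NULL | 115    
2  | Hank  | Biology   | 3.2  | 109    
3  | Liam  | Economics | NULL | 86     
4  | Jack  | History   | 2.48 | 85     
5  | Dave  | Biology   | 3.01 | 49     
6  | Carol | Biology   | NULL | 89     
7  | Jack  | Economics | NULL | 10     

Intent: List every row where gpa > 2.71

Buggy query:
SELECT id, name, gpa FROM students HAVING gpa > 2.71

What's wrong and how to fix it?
Bug: HAVING filters the output of aggregation, but this query has no GROUP BY and no aggregate functions, so SQLite rejects it (HAVING clause on a non-aggregate query); the condition here is per row

Fix: Replace HAVING with WHERE since the condition applies to individual rows

Corrected query:
SELECT id, name, gpa FROM students WHERE gpa > 2.71

Result:
id | name | gpa 
---+------+-----
2  | Hank | 3.2 
5  | Dave | 3.01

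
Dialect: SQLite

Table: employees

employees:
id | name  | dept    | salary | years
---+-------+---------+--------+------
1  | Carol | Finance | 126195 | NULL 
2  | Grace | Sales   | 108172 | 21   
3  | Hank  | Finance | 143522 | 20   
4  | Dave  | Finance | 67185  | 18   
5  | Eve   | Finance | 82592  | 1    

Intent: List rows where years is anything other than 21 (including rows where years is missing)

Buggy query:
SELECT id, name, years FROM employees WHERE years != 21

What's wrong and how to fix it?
Bug: Inequality against NULL is unknown, not true; rows with NULL are dropped

Fix: Handle NULL separately with IS NULL alongside the inequality

Corrected query:
SELECT id, name, years FROM employees WHERE years != 21 OR years IS NULL

Result:
id | name  | years
---+-------+------
1  | Carol | NULL 
3  | Hank  | 20   
4  | Dave  | 18   
5  | Eve   | 1    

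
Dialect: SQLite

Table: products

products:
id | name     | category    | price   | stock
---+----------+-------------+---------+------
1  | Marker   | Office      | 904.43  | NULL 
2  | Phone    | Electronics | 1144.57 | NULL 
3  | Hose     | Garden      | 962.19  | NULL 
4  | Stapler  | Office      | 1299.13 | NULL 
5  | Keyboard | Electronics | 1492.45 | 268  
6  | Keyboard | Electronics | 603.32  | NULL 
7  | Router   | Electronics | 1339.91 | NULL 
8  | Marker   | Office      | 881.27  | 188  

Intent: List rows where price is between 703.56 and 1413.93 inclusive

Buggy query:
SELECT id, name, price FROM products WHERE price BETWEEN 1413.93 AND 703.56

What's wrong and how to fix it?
Bug: The bounds are reversed; BETWEEN a AND b requires a <= b to match anything

Fix: Swap the bounds so the smaller value comes first

Corrected query:
SELECT id, name, price FROM products WHERE price BETWEEN 703.56 AND 1413.93

Result:
id | name    | price  
---+---------+--------
1  | Marker  | 904.43 
2  | Phone   | 1144.57
3  | Hose    | 962.19 
4  | Stapler | 1299.13
7  | Router  | 1339.91
8  | Marker  | 881.27 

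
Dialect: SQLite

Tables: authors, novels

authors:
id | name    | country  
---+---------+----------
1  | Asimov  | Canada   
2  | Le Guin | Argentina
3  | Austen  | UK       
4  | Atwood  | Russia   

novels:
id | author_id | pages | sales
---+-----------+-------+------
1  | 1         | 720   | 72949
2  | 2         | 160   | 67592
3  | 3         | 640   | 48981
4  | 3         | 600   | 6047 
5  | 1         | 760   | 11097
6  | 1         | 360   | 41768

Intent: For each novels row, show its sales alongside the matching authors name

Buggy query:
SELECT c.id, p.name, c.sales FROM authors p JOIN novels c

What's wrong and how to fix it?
Bug: JOIN with no ON clause produces a cartesian product; every novels row pairs with every authors row

Fix: Add ON c.author_id = p.id to the JOIN

Corrected query:
SELECT c.id, p.name, c.sales FROM authors p JOIN novels c ON c.author_id = p.id

Result:
id | name    | sales
---+---------+------
1  | Asimov  | 72949
2  | Le Guin | 67592
3  | Austen  | 48981
4  | Austen  | 6047 
5  | Asimov  | 11097
6  | Asimov  | 41768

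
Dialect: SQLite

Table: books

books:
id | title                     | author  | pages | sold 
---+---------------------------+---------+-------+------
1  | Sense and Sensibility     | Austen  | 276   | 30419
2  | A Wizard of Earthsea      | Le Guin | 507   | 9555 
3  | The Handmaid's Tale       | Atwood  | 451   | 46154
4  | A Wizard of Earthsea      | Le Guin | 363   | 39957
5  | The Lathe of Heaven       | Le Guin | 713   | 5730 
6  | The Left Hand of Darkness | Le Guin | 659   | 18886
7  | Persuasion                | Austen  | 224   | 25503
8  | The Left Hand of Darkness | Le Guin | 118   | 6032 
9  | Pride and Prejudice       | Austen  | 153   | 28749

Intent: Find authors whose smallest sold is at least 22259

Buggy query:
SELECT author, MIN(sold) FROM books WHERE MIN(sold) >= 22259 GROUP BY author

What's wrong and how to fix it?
Bug: MIN() in WHERE is a misuse of aggregate

Fix: Use HAVING for the per-group MIN condition

Corrected query:
SELECT author, MIN(sold) FROM books GROUP BY author HAVING MIN(sold) >= 22259

Result:
author | MIN(sold)
-------+----------
Atwood | 46154    
Austen | 25503    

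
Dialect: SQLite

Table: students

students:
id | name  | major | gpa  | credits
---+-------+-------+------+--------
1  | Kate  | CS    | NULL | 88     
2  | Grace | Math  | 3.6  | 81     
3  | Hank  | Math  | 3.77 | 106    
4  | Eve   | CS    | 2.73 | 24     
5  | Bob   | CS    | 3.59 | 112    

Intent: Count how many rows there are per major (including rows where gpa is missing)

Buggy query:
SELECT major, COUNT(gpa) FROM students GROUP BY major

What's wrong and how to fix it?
Bug: COUNT(column) counts non-NULL values only; rows with NULL gpa aren't counted

Fix: Use COUNT(*) to count all rows regardless of NULL

Corrected query:
SELECT major, COUNT(*) FROM students GROUP BY major

Result:
major | COUNT(*)
------+---------
CS    | 3       
Math  | 2       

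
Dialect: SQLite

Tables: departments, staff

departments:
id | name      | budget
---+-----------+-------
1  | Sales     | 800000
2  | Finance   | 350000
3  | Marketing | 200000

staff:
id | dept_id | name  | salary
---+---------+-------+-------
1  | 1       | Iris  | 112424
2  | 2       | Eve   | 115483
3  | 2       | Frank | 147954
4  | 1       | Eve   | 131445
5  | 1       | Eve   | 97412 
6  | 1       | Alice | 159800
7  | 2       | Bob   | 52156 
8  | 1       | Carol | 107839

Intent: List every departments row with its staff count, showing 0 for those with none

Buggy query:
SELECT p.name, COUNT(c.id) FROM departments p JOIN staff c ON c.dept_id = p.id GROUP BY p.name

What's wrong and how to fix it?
Bug: INNER JOIN drops departments rows that have no matching staff rows

Fix: Use LEFT JOIN so parents without children still appear (COUNT(c.id) gives 0)

Corrected query:
SELECT p.name, COUNT(c.id) FROM departments p LEFT JOIN staff c ON c.dept_id = p.id GROUP BY p.name

Result:
name      | COUNT(c.id)
----------+------------
Finance   | 3          
Marketing | 0          
Sales     | 5          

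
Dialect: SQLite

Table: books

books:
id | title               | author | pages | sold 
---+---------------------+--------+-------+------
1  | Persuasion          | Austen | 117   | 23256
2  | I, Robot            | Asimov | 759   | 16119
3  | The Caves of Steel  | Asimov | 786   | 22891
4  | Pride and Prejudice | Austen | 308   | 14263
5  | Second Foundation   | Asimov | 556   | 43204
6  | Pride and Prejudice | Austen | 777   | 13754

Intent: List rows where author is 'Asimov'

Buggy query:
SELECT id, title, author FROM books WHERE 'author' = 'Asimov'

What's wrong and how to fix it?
Bug: 'author' in single quotes is a string literal, not the column; the comparison is literal-vs-literal and never true

Fix: Reference the column as author without single quotes

Corrected query:
SELECT id, title, author FROM books WHERE author = 'Asimov'

Result:
id | title              | author
---+--------------------+-------
2  | I, Robot           | Asimov
3  | The Caves of Steel | Asimov
5  | Second Foundation  | Asimov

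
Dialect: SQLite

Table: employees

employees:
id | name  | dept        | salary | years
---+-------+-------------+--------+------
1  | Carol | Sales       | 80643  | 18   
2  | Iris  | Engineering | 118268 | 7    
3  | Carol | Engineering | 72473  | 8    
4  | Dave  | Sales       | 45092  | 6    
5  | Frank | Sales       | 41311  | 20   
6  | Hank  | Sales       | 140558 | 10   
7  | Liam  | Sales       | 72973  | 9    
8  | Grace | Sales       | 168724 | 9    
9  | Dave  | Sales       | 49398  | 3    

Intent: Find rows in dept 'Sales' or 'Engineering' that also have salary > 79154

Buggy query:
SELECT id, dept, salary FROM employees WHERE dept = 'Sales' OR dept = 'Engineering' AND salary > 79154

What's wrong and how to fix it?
Bug: AND binds tighter than OR, so this parses as dept = 'Sales' OR (dept = 'Engineering' AND salary > 79154)

Fix: Add parentheses around the OR so the AND applies to both alternatives

Corrected query:
SELECT id, dept, salary FROM employees WHERE (dept = 'Sales' OR dept = 'Engineering') AND salary > 79154

Result:
id | dept        | salary
---+-------------+-------
1  | Sales       | 80643 
2  | Engineering | 118268
6  | Sales       | 140558
8  | Sales       | 168724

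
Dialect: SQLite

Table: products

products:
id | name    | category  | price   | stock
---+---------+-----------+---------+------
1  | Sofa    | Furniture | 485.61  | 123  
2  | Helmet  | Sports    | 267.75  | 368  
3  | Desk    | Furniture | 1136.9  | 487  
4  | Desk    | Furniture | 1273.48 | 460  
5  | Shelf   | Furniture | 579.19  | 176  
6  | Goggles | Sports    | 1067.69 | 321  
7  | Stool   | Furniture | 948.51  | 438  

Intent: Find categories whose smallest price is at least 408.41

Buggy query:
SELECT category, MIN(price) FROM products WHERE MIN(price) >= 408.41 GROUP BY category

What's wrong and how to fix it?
Bug: Aggregates like MIN are computed per group after WHERE runs

Fix: Replace WHERE with HAVING after the GROUP BY

Corrected query:
SELECT category, MIN(price) FROM products GROUP BY category HAVING MIN(price) >= 408.41

Result:
category  | MIN(price)
----------+-----------
Furniture | 485.61    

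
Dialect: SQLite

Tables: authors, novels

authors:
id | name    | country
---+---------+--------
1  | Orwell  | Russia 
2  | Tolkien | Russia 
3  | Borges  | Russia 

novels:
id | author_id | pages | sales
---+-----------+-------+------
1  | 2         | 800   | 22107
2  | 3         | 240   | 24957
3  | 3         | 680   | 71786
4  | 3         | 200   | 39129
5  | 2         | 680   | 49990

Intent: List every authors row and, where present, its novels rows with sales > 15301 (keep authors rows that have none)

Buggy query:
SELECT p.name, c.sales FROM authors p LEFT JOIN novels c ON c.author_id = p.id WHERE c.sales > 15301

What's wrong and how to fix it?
Bug: Filtering c.sales in WHERE discards the NULL rows produced by LEFT JOIN, turning it into an inner join

Fix: Move the right-table condition into the ON clause so unmatched parents are kept

Corrected query:
SELECT p.name, c.sales FROM authors p LEFT JOIN novels c ON c.author_id = p.id AND c.sales > 15301

Result:
name    | sales
--------+------
Orwell  | NULL 
Tolkien | 22107
Tolkien | 49990
Borges  | 24957
Borges  | 39129
Borges  | 71786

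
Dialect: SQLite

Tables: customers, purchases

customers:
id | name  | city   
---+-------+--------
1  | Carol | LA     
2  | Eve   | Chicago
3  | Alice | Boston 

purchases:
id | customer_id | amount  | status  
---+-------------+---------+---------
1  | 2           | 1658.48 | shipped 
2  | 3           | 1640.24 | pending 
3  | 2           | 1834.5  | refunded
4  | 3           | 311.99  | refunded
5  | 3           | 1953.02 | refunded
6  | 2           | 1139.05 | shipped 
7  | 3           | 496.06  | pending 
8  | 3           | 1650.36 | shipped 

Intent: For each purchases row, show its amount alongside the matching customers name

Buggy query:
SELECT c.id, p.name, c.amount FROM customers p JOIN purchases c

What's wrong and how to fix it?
Bug: JOIN with no ON clause produces a cartesian product; every purchases row pairs with every customers row

Fix: Specify the join condition linking the foreign key to the parent id

Corrected query:
SELECT c.id, p.name, c.amount FROM customers p JOIN purchases c ON c.customer_id = p.id

Result:
id | name  | amount 
---+-------+--------
1  | Eve   | 1658.48
2  | Alice | 1640.24
3  | Eve   | 1834.5 
4  | Alice | 311.99 
5  | Alice | 1953.02
6  | Eve   | 1139.05
7  | Alice | 496.06 
8  | Alice | 1650.36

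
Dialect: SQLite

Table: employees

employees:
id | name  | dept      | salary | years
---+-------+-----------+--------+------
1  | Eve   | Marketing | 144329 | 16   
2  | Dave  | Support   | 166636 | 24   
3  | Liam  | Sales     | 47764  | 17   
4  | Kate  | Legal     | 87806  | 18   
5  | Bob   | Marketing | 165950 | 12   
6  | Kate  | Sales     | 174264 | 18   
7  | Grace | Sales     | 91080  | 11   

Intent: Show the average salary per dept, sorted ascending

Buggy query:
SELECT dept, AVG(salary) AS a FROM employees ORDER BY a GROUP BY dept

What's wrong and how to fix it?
Bug: GROUP BY must precede ORDER BY

Fix: Reorder: SELECT … FROM … GROUP BY … ORDER BY …

Corrected query:
SELECT dept, AVG(salary) AS a FROM employees GROUP BY dept ORDER BY a

Result:
dept      | a            
----------+--------------
Legal     | 87806        
Sales     | 104369.333333
Marketing | 155139.5     
Support   | 166636       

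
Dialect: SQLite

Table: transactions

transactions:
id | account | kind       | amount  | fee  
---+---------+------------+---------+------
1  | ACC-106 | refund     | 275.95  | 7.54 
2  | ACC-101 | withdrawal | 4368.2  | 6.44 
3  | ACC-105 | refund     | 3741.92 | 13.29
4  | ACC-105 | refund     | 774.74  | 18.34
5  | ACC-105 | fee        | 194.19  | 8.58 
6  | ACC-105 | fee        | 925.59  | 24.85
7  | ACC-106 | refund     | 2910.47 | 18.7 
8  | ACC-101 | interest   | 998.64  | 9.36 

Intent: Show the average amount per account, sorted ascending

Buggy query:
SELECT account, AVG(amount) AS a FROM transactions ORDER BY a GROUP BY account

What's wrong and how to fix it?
Bug: GROUP BY must precede ORDER BY

Fix: Reorder: SELECT … FROM … GROUP BY … ORDER BY …

Corrected query:
SELECT account, AVG(amount) AS a FROM transactions GROUP BY account ORDER BY a

Result:
account | a      
--------+--------
ACC-105 | 1409.11
ACC-106 | 1593.21
ACC-101 | 2683.42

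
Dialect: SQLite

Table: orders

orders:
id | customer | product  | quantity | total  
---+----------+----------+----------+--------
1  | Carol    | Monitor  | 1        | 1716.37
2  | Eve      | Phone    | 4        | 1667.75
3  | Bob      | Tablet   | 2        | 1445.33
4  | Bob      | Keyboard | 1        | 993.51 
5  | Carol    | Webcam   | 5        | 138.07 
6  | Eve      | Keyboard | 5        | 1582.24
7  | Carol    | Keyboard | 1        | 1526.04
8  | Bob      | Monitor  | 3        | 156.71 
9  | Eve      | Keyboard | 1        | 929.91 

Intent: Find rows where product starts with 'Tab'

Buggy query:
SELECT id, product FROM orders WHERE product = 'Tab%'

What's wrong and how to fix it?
Bug: Wildcards only work with LIKE; '=' treats '%' as a literal character

Fix: Replace '=' with LIKE so 'Tab%' is treated as a pattern

Corrected query:
SELECT id, product FROM orders WHERE product LIKE 'Tab%'

Result:
id | product
---+--------
3  | Tablet 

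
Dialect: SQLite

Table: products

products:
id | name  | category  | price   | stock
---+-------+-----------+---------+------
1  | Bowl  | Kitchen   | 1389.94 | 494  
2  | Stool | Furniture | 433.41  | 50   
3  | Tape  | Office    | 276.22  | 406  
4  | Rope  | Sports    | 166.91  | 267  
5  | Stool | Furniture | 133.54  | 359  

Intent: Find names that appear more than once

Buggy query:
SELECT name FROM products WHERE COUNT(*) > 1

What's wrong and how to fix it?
Bug: COUNT(*) is an aggregate and cannot be used in WHERE

Fix: GROUP BY name, then filter groups with HAVING COUNT(*) > 1

Corrected query:
SELECT name FROM products GROUP BY name HAVING COUNT(*) > 1

Result:
name 
-----
Stool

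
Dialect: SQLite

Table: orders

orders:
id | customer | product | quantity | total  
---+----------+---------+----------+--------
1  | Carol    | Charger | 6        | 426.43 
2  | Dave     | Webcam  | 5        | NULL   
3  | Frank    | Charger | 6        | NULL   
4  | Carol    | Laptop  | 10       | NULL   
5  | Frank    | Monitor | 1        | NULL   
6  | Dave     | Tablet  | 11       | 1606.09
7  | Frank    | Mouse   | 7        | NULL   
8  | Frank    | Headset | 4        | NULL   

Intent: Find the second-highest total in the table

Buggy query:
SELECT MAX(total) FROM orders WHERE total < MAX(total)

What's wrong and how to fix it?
Bug: The inner MAX is an aggregate inside WHERE, which is not allowed

Fix: Put the inner MAX in a scalar subquery

Corrected query:
SELECT MAX(total) FROM orders WHERE total < (SELECT MAX(total) FROM orders)

Result:
MAX(total)
----------
426.43    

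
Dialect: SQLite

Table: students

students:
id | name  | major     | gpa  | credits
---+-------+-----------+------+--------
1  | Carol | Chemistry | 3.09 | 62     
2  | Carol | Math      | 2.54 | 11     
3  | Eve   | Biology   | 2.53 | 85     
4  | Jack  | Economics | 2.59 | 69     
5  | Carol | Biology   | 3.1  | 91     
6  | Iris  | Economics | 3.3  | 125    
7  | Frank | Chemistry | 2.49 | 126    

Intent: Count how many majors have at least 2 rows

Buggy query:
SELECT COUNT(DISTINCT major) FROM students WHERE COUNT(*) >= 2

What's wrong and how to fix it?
Bug: WHERE filters individual rows, not groups, so a group-level COUNT is invalid there

Fix: Use a subquery that GROUPs and filters with HAVING, then count its rows

Corrected query:
SELECT COUNT(*) FROM (SELECT major FROM students GROUP BY major HAVING COUNT(*) >= 2)

Result:
COUNT(*)
--------
3       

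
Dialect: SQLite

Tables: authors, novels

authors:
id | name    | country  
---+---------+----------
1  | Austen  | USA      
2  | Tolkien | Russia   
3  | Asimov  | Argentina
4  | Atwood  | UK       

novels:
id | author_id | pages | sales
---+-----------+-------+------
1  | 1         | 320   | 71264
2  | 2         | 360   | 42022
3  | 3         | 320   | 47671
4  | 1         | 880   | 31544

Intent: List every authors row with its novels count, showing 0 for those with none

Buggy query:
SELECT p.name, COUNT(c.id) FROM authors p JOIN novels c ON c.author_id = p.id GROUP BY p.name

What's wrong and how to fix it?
Bug: INNER JOIN drops authors rows that have no matching novels rows

Fix: Switch to LEFT JOIN to retain unmatched parent rows

Corrected query:
SELECT p.name, COUNT(c.id) FROM authors p LEFT JOIN novels c ON c.author_id = p.id GROUP BY p.name

Result:
name    | COUNT(c.id)
--------+------------
Asimov  | 1          
Atwood  | 0          
Austen  | 2          
Tolkien | 1          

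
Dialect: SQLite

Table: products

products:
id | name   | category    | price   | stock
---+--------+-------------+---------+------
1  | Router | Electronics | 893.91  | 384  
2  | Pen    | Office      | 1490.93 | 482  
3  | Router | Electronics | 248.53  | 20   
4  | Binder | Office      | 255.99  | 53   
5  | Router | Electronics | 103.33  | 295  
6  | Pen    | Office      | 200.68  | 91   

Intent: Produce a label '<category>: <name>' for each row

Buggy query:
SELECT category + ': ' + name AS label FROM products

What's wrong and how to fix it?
Bug: '+' is numeric addition; on text columns SQLite converts them to 0 instead of concatenating

Fix: Replace + with || to concatenate text

Corrected query:
SELECT category || ': ' || name AS label FROM products

Result:
label              
-------------------
Electronics: Router
Office: Pen        
Electronics: Router
Office: Binder     
Electronics: Router
Office: Pen        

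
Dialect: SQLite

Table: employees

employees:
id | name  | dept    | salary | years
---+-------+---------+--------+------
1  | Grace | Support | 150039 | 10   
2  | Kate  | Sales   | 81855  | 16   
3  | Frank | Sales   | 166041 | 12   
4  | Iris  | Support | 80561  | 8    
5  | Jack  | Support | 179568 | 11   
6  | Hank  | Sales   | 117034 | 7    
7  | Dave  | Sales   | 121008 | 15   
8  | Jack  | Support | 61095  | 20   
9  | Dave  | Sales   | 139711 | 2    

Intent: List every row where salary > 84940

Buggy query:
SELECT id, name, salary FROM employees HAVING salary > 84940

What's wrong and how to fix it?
Bug: HAVING filters the output of aggregation, but this query has no GROUP BY and no aggregate functions, so SQLite rejects it (HAVING clause on a non-aggregate query); the condition here is per row

Fix: Use WHERE for row-level filtering

Corrected query:
SELECT id, name, salary FROM employees WHERE salary > 84940

Result:
id | name  | salary
---+-------+-------
1  | Grace | 150039
3  | Frank | 166041
5  | Jack  | 179568
6  | Hank  | 117034
7  | Dave  | 121008
9  | Dave  | 139711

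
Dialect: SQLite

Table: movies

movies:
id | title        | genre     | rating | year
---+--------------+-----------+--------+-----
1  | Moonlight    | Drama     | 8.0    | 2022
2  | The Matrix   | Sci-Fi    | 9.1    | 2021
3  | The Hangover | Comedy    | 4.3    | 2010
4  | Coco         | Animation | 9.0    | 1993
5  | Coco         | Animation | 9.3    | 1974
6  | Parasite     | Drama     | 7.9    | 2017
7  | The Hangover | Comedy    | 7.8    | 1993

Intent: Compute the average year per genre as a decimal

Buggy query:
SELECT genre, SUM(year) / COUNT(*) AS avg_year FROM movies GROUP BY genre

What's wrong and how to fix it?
Bug: Both operands are integers, so '/' performs integer division and truncates

Fix: Multiply by 1.0 (or CAST to REAL) to force floating-point division

Corrected query:
SELECT genre, SUM(year) * 1.0 / COUNT(*) AS avg_year FROM movies GROUP BY genre

Result:
genre     | avg_year
----------+---------
Animation | 1983.5  
Comedy    | 2001.5  
Drama     | 2019.5  
Sci-Fi    | 2021    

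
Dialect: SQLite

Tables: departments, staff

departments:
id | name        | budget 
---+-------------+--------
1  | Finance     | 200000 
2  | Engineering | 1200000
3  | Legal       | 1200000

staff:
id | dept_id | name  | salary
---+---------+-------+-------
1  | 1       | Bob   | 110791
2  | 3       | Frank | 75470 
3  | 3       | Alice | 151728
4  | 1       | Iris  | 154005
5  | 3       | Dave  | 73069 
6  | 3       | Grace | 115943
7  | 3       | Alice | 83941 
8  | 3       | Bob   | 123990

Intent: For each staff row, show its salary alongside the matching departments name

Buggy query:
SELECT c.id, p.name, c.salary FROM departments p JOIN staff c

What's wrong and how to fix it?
Bug: JOIN with no ON clause produces a cartesian product; every staff row pairs with every departments row

Fix: Add ON c.dept_id = p.id to the JOIN

Corrected query:
SELECT c.id, p.name, c.salary FROM departments p JOIN staff c ON c.dept_id = p.id

Result:
id | name    | salary
---+---------+-------
1  | Finance | 110791
2  | Legal   | 75470 
3  | Legal   | 151728
4  | Finance | 154005
5  | Legal   | 73069 
6  | Legal   | 115943
7  | Legal   | 83941 
8  | Legal   | 123990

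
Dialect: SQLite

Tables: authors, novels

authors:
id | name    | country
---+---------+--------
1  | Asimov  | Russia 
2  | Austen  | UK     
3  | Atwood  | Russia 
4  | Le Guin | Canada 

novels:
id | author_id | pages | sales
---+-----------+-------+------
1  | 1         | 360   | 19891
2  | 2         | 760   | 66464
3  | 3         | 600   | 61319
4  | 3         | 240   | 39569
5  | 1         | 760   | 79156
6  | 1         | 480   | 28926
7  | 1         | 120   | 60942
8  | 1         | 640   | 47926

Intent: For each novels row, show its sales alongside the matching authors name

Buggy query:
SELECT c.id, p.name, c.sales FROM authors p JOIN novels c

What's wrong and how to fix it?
Bug: JOIN with no ON clause produces a cartesian product; every novels row pairs with every authors row

Fix: Add ON c.author_id = p.id to the JOIN

Corrected query:
SELECT c.id, p.name, c.sales FROM authors p JOIN novels c ON c.author_id = p.id

Result:
id | name   | sales
---+--------+------
1  | Asimov | 19891
2  | Austen | 66464
3  | Atwood | 61319
4  | Atwood | 39569
5  | Asimov | 79156
6  | Asimov | 28926
7  | Asimov | 60942
8  | Asimov | 47926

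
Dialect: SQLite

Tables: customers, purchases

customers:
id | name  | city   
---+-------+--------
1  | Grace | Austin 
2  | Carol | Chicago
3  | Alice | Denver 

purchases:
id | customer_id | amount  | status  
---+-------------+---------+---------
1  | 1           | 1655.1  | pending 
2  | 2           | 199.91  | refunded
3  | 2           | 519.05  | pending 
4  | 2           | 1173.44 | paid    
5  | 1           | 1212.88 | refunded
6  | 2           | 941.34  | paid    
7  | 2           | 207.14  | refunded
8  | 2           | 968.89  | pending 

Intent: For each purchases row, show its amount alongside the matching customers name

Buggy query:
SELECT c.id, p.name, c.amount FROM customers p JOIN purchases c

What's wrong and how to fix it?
Bug: JOIN with no ON clause produces a cartesian product; every purchases row pairs with every customers row

Fix: Add ON c.customer_id = p.id to the JOIN

Corrected query:
SELECT c.id, p.name, c.amount FROM customers p JOIN purchases c ON c.customer_id = p.id

Result:
id | name  | amount 
---+-------+--------
1  | Grace | 1655.1 
2  | Carol | 199.91 
3  | Carol | 519.05 
4  | Carol | 1173.44
5  | Grace | 1212.88
6  | Carol | 941.34 
7  | Carol | 207.14 
8  | Carol | 968.89 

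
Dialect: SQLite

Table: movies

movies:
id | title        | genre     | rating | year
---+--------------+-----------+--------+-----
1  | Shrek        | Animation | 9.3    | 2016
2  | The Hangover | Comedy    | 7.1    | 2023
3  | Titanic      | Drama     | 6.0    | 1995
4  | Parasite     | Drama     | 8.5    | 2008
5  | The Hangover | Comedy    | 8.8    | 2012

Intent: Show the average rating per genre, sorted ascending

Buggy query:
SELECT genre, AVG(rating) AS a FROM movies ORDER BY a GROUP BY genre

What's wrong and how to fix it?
Bug: GROUP BY must precede ORDER BY

Fix: Move ORDER BY to the end, after GROUP BY

Corrected query:
SELECT genre, AVG(rating) AS a FROM movies GROUP BY genre ORDER BY a

Result:
genre     | a   
----------+-----
Drama     | 7.25
Comedy    | 7.95
Animation | 9.3 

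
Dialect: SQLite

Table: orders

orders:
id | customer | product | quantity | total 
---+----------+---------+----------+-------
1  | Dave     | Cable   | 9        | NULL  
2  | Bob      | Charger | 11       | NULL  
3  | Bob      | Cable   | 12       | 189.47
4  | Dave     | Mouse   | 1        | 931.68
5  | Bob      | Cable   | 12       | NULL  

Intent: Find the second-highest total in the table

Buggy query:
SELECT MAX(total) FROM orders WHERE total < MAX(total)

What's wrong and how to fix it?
Bug: The inner MAX is an aggregate inside WHERE, which is not allowed

Fix: Put the inner MAX in a scalar subquery

Corrected query:
SELECT MAX(total) FROM orders WHERE total < (SELECT MAX(total) FROM orders)

Result:
MAX(total)
----------
189.47    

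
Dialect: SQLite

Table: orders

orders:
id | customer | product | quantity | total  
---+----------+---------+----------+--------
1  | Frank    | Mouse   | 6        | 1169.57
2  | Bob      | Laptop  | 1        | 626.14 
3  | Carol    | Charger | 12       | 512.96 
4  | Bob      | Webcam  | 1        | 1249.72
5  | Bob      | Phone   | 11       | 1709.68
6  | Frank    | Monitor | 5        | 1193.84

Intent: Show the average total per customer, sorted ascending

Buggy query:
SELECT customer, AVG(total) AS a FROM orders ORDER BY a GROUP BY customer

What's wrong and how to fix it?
Bug: GROUP BY must precede ORDER BY

Fix: Reorder: SELECT … FROM … GROUP BY … ORDER BY …

Corrected query:
SELECT customer, AVG(total) AS a FROM orders GROUP BY customer ORDER BY a

Result:
customer | a       
---------+---------
Carol    | 512.96  
Frank    | 1181.705
Bob      | 1195.18 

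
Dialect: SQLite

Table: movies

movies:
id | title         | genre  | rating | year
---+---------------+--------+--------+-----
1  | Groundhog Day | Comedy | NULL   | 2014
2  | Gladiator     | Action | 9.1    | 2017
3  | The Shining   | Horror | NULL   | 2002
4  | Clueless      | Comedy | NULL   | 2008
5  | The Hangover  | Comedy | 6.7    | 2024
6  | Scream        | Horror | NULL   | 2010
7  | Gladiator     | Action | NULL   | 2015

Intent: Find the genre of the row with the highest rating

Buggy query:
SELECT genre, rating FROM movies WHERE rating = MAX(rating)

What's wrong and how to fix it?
Bug: MAX(rating) is an aggregate and cannot be used directly in WHERE

Fix: Wrap MAX in a scalar subquery so WHERE compares against a single value

Corrected query:
SELECT genre, rating FROM movies WHERE rating = (SELECT MAX(rating) FROM movies)

Result:
genre  | rating
-------+-------
Action | 9.1   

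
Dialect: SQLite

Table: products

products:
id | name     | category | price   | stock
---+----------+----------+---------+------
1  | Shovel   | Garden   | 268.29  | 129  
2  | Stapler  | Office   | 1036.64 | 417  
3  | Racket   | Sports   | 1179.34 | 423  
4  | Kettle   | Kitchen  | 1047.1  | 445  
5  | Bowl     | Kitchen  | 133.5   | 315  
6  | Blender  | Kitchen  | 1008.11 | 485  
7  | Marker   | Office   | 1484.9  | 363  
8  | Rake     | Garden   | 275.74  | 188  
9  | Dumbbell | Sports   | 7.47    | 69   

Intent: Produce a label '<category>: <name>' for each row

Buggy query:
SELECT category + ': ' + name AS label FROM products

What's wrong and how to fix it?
Bug: '+' is numeric addition; on text columns SQLite converts them to 0 instead of concatenating

Fix: Use the || operator for string concatenation

Corrected query:
SELECT category || ': ' || name AS label FROM products

Result:
label           
----------------
Garden: Shovel  
Office: Stapler 
Sports: Racket  
Kitchen: Kettle 
Kitchen: Bowl   
Kitchen: Blender
Office: Marker  
Garden: Rake    
Sports: Dumbbell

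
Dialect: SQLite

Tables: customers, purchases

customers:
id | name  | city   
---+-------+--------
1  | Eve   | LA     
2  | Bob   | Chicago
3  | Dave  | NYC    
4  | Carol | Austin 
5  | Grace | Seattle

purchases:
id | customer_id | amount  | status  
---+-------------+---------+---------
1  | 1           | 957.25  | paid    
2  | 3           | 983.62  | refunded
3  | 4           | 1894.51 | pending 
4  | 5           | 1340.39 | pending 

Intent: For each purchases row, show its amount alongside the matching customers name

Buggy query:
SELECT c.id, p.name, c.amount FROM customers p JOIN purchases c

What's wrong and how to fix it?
Bug: JOIN with no ON clause produces a cartesian product; every purchases row pairs with every customers row

Fix: Specify the join condition linking the foreign key to the parent id

Corrected query:
SELECT c.id, p.name, c.amount FROM customers p JOIN purchases c ON c.customer_id = p.id

Result:
id | name  | amount 
---+-------+--------
1  | Eve   | 957.25 
2  | Dave  | 983.62 
3  | Carol | 1894.51
4  | Grace | 1340.39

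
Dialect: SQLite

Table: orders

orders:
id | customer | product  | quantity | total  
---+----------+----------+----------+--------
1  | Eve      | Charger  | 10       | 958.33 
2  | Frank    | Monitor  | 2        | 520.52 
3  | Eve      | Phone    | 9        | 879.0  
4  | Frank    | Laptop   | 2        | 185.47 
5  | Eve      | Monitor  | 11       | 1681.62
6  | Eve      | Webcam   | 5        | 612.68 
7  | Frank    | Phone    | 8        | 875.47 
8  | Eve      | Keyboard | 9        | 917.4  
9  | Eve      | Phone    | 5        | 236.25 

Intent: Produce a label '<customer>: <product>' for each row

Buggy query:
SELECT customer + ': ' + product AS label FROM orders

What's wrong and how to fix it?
Bug: SQLite uses || for string concatenation; + coerces text to numbers (yielding 0)

Fix: Use the || operator for string concatenation

Corrected query:
SELECT customer || ': ' || product AS label FROM orders

Result:
label         
--------------
Eve: Charger  
Frank: Monitor
Eve: Phone    
Frank: Laptop 
Eve: Monitor  
Eve: Webcam   
Frank: Phone  
Eve: Keyboard 
Eve: Phone    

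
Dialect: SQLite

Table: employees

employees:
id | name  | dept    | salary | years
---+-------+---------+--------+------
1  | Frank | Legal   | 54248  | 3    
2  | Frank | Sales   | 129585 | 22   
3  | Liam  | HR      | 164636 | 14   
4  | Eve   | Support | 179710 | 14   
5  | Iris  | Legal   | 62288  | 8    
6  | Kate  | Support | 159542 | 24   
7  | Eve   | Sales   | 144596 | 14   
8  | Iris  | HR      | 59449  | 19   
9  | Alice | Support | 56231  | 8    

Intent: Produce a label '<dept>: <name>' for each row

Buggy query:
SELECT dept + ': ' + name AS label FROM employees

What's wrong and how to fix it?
Bug: '+' is numeric addition; on text columns SQLite converts them to 0 instead of concatenating

Fix: Replace + with || to concatenate text

Corrected query:
SELECT dept || ': ' || name AS label FROM employees

Result:
label         
--------------
Legal: Frank  
Sales: Frank  
HR: Liam      
Support: Eve  
Legal: Iris   
Support: Kate 
Sales: Eve    
HR: Iris      
Support: Alice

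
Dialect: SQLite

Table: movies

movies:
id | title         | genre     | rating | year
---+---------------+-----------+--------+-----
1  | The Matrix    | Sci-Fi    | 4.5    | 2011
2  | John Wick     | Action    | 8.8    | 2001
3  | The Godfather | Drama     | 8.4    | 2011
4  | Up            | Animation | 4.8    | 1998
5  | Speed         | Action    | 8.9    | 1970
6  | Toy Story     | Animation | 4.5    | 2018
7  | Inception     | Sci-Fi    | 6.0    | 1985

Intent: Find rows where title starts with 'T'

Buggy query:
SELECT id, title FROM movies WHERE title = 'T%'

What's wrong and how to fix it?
Bug: Wildcards only work with LIKE; '=' treats '%' as a literal character

Fix: Use LIKE for wildcard pattern matching

Corrected query:
SELECT id, title FROM movies WHERE title LIKE 'T%'

Result:
id | title        
---+--------------
1  | The Matrix   
3  | The Godfather
6  | Toy Story    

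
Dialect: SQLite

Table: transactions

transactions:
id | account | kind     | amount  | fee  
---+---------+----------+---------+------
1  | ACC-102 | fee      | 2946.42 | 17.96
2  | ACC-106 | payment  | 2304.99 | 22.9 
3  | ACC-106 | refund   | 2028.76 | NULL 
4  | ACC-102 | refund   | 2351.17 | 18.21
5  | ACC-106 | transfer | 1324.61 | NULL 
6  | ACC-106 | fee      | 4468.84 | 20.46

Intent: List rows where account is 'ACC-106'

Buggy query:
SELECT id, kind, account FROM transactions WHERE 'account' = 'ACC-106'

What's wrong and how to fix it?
Bug: 'account' in single quotes is a string literal, not the column; the comparison is literal-vs-literal and never true

Fix: Remove the quotes around the column name (or use double quotes for an identifier)

Corrected query:
SELECT id, kind, account FROM transactions WHERE account = 'ACC-106'

Result:
id | kind     | account
---+----------+--------
2  | payment  | ACC-106
3  | refund   | ACC-106
5  | transfer | ACC-106
6  | fee      | ACC-106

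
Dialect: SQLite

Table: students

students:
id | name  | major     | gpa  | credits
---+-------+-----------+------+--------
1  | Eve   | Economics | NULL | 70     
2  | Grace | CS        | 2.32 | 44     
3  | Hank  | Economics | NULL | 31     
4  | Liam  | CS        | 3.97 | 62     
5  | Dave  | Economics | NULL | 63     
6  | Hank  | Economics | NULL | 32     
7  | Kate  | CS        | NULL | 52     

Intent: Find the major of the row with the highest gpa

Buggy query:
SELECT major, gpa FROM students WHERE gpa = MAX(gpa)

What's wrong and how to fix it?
Bug: MAX(gpa) is an aggregate and cannot be used directly in WHERE

Fix: Use a subquery: WHERE gpa = (SELECT MAX(gpa) FROM students)

Corrected query:
SELECT major, gpa FROM students WHERE gpa = (SELECT MAX(gpa) FROM students)

Result:
major | gpa 
------+-----
CS    | 3.97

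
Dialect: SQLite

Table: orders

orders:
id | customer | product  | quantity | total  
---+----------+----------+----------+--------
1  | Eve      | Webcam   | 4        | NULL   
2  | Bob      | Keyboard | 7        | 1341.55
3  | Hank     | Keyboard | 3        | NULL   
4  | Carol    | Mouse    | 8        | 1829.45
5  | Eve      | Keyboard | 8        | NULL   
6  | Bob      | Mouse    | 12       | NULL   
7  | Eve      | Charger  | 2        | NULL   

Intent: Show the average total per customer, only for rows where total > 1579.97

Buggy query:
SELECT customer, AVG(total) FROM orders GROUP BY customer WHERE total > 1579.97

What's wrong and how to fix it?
Bug: WHERE cannot follow GROUP BY

Fix: Move the WHERE clause before GROUP BY

Corrected query:
SELECT customer, AVG(total) FROM orders WHERE total > 1579.97 GROUP BY customer

Result:
customer | AVG(total)
---------+-----------
Carol    | 1829.45   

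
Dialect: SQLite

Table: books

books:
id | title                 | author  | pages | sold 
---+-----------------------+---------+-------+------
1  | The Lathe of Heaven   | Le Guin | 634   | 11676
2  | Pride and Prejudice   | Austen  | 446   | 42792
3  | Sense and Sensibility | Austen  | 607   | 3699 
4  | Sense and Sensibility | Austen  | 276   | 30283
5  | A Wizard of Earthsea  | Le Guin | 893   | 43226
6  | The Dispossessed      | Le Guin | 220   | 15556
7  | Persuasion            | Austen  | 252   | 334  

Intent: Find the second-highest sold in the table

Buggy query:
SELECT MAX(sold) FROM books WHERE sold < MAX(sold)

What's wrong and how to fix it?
Bug: MAX(sold) on the right of the comparison is an aggregate-in-WHERE error

Fix: Compute the overall MAX in a subquery, then take MAX of rows below it

Corrected query:
SELECT MAX(sold) FROM books WHERE sold < (SELECT MAX(sold) FROM books)

Result:
MAX(sold)
---------
42792    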